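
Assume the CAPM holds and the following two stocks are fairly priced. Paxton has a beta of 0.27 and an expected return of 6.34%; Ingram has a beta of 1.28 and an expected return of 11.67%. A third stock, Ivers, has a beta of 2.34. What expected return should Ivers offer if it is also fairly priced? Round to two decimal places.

MRP (SML slope) = (11.67% − 6.34%) / (1.28 − 0.27) = 5.33% / 1.01 = 5.2772%
R_f (intercept) = 6.34% − 0.27 × 5.2772% = 4.9152%
E(R_Ivers) = R_f + β × MRP = 4.9152% + 2.34 × 5.2772% = 17.26%

17.26%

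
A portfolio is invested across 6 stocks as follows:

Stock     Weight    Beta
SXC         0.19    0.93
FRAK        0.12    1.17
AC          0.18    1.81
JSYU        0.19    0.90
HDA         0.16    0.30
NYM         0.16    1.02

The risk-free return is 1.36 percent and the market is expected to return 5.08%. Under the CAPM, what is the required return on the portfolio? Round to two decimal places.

β_P = Σ w_i β_i = 0.19×0.93 + 0.12×1.17 + 0.18×1.81 + 0.19×0.90 + 0.16×0.30 + 0.16×1.02 = 1.0251
MRP = 5.08% − 1.36% = 3.72%
E(R_P) = R_f + β_P × MRP = 1.36% + 1.0251 × 3.72% = 5.17%

5.17%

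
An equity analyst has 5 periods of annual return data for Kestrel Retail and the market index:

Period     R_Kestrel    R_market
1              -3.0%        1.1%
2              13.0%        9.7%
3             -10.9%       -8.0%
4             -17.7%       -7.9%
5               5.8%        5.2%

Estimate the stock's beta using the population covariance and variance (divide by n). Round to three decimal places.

Mean R_i = (-3.0 + 13.0 − 10.9 − 17.7 + 5.8) / 5 = -2.5600%
Mean R_m = (1.1 + 9.7 − 8.0 − 7.9 + 5.2) / 5 = 0.0200%
Σ(R_i − R̄_i)(R_m − R̄_m) = 380.2460  ⇒  Cov = 380.2460 / 5 = 76.0492
Σ(R_m − R̄_m)² = 248.7480  ⇒  Var(R_m) = 248.7480 / 5 = 49.7496
β = Cov / Var(R_m) = 76.0492 / 49.7496 = 1.5286

1.529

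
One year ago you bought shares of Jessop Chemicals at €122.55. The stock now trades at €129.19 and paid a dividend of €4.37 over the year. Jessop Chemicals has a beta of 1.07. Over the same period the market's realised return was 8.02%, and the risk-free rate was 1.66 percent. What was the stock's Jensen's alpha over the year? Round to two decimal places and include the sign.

+0.52%

Realised HPR = (P1 + D1 − P0) / P0 = (129.19 + 4.37 − 122.55) / 122.55 = 11.01 / 122.55 = 8.9841%
MRP = 8.02% − 1.66% = 6.36%
CAPM required = R_f + β·MRP = 1.66% + 1.07 × 6.36% = 8.4652%
α = realised − required = 8.9841% − 8.4652% = +0.52%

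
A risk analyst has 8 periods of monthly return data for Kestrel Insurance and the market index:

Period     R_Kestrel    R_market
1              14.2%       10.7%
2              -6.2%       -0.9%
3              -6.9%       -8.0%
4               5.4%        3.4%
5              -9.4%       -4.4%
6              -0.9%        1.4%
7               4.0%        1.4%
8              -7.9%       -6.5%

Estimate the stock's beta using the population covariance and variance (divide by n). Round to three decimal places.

1.274

Mean R_i = (14.2 − 6.2 − 6.9 + 5.4 − 9.4 − 0.9 + 4.0 − 7.9) / 8 = -0.9625%
Mean R_m = (10.7 − 0.9 − 8.0 + 3.4 − 4.4 + 1.4 + 1.4 − 6.5) / 8 = -0.3625%
Σ(R_i − R̄_i)(R_m − R̄_m) = 325.3388  ⇒  Cov = 325.3388 / 8 = 40.6674
Σ(R_m − R̄_m)² = 255.3388  ⇒  Var(R_m) = 255.3388 / 8 = 31.9174
β = Cov / Var(R_m) = 40.6674 / 31.9174 = 1.2741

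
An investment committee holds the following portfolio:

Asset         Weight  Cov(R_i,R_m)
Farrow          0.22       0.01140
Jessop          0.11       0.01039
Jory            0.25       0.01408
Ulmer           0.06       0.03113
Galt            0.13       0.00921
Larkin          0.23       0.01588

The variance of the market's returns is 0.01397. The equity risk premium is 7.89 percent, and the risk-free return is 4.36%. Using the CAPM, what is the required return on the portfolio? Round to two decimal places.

β_Farrow = 0.01140 / 0.01397 = 0.8160
β_Jessop = 0.01039 / 0.01397 = 0.7437
β_Jory = 0.01408 / 0.01397 = 1.0079
β_Ulmer = 0.03113 / 0.01397 = 2.2283
β_Galt = 0.00921 / 0.01397 = 0.6593
β_Larkin = 0.01588 / 0.01397 = 1.1367
β_P = Σ w_i β_i = 0.22×0.8160 + 0.11×0.7437 + 0.25×1.0079 + 0.06×2.2283 + 0.13×0.6593 + 0.23×1.1367 = 0.9942
E(R_P) = R_f + β_P × MRP = 4.36% + 0.9942 × 7.89% = 12.20%

12.20%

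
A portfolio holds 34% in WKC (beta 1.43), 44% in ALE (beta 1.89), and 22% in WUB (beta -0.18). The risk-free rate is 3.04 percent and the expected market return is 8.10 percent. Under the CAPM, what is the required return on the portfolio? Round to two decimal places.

9.51%

β_P = Σ w_i β_i = 0.34×1.43 + 0.44×1.89 + 0.22×-0.18 = 1.2782
MRP = 8.10% − 3.04% = 5.06%
E(R_P) = R_f + β_P × MRP = 3.04% + 1.2782 × 5.06% = 9.51%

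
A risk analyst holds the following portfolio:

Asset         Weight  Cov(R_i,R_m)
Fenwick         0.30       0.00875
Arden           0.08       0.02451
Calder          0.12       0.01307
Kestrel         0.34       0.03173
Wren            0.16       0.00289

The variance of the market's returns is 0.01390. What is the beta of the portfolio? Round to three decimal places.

1.252

β_Fenwick = 0.00875 / 0.01390 = 0.6295
β_Arden = 0.02451 / 0.01390 = 1.7633
β_Calder = 0.01307 / 0.01390 = 0.9403
β_Kestrel = 0.03173 / 0.01390 = 2.2827
β_Wren = 0.00289 / 0.01390 = 0.2079
β_P = Σ w_i β_i = 0.30×0.6295 + 0.08×1.7633 + 0.12×0.9403 + 0.34×2.2827 + 0.16×0.2079 = 1.2521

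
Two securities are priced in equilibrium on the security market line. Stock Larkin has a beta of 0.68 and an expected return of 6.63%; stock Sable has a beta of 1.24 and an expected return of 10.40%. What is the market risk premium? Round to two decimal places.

Both satisfy E(R) = R_f + β·MRP, so the slope of the SML is
MRP = (10.40% − 6.63%) / (1.24 − 0.68) = 3.77% / 0.56 = 6.7321%

6.73%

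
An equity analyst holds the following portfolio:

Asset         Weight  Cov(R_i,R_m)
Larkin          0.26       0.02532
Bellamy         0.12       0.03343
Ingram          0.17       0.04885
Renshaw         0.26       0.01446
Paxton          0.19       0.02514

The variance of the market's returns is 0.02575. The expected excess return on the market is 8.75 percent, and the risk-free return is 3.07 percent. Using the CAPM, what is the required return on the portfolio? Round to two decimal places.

β_Larkin = 0.02532 / 0.02575 = 0.9833
β_Bellamy = 0.03343 / 0.02575 = 1.2983
β_Ingram = 0.04885 / 0.02575 = 1.8971
β_Renshaw = 0.01446 / 0.02575 = 0.5616
β_Paxton = 0.02514 / 0.02575 = 0.9763
β_P = Σ w_i β_i = 0.26×0.9833 + 0.12×1.2983 + 0.17×1.8971 + 0.26×0.5616 + 0.19×0.9763 = 1.0655
E(R_P) = R_f + β_P × MRP = 3.07% + 1.0655 × 8.75% = 12.39%

12.39%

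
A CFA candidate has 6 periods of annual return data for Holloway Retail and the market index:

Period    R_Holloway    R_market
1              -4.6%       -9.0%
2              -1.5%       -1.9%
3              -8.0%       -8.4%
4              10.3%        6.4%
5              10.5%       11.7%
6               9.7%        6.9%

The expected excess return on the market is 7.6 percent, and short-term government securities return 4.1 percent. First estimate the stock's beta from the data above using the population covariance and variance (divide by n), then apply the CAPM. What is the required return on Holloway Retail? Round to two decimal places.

Mean R_i = (-4.6 − 1.5 − 8.0 + 10.3 + 10.5 + 9.7) / 6 = 2.7333%
Mean R_m = (-9.0 − 1.9 − 8.4 + 6.4 + 11.7 + 6.9) / 6 = 0.9500%
Σ(R_i − R̄_i)(R_m − R̄_m) = 351.5700  ⇒  Cov = 351.5700 / 6 = 58.5950
Σ(R_m − R̄_m)² = 375.2150  ⇒  Var(R_m) = 375.2150 / 6 = 62.5358
β = Cov / Var(R_m) = 58.5950 / 62.5358 = 0.9370
E(R) = R_f + β × MRP = 4.1% + 0.9370 × 7.6% = 11.22%

11.22%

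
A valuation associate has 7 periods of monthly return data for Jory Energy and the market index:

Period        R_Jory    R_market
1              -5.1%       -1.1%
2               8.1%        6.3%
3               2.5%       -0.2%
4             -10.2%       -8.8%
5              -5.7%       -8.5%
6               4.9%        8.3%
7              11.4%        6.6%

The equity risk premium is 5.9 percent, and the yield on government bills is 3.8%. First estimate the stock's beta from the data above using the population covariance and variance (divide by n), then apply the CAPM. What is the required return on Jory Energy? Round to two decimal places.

Mean R_i = (-5.1 + 8.1 + 2.5 − 10.2 − 5.7 + 4.9 + 11.4) / 7 = 0.8429%
Mean R_m = (-1.1 + 6.3 − 0.2 − 8.8 − 8.5 + 8.3 + 6.6) / 7 = 0.3714%
Σ(R_i − R̄_i)(R_m − R̄_m) = 308.0686  ⇒  Cov = 308.0686 / 7 = 44.0098
Σ(R_m − R̄_m)² = 302.1143  ⇒  Var(R_m) = 302.1143 / 7 = 43.1592
β = Cov / Var(R_m) = 44.0098 / 43.1592 = 1.0197
E(R) = R_f + β × MRP = 3.8% + 1.0197 × 5.9% = 9.82%

9.82%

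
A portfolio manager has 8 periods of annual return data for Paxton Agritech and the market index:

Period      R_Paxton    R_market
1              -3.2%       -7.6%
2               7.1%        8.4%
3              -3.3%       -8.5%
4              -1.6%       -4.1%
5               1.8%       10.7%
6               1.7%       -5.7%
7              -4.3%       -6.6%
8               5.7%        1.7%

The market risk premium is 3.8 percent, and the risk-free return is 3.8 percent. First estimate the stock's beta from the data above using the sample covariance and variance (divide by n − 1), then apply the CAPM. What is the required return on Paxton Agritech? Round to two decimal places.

5.46%

Mean R_i = (-3.2 + 7.1 − 3.3 − 1.6 + 1.8 + 1.7 − 4.3 + 5.7) / 8 = 0.4875%
Mean R_m = (-7.6 + 8.4 − 8.5 − 4.1 + 10.7 − 5.7 − 6.6 + 1.7) / 8 = -1.4625%
Σ(R_i − R̄_i)(R_m − R̄_m) = 171.9138  ⇒  Cov = 171.9138 / 7 = 24.5591
Σ(R_m − R̄_m)² = 393.6988  ⇒  Var(R_m) = 393.6988 / 7 = 56.2427
β = Cov / Var(R_m) = 24.5591 / 56.2427 = 0.4367
E(R) = R_f + β × MRP = 3.8% + 0.4367 × 3.8% = 5.46%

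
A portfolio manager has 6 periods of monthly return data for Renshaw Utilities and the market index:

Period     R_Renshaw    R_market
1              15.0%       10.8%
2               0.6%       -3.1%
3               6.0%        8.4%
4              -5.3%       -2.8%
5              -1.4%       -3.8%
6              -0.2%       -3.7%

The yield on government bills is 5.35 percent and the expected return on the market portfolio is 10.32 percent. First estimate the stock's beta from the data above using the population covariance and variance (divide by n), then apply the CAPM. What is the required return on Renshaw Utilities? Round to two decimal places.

Mean R_i = (15.0 + 0.6 + 6.0 − 5.3 − 1.4 − 0.2) / 6 = 2.4500%
Mean R_m = (10.8 − 3.1 + 8.4 − 2.8 − 3.8 − 3.7) / 6 = 0.9667%
Σ(R_i − R̄_i)(R_m − R̄_m) = 217.2300  ⇒  Cov = 217.2300 / 6 = 36.2050
Σ(R_m − R̄_m)² = 227.1733  ⇒  Var(R_m) = 227.1733 / 6 = 37.8622
β = Cov / Var(R_m) = 36.2050 / 37.8622 = 0.9562
MRP = 10.32% − 5.35% = 4.97%
E(R) = R_f + β × MRP = 5.35% + 0.9562 × 4.97% = 10.10%

10.10%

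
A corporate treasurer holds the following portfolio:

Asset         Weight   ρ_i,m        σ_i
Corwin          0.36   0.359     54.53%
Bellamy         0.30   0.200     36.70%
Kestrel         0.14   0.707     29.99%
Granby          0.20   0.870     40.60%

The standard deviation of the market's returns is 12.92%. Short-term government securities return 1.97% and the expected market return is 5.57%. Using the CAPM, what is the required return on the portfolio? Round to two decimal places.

β_Corwin = 0.359 × 54.53% / 12.92% = 1.5152
β_Bellamy = 0.200 × 36.70% / 12.92% = 0.5681
β_Kestrel = 0.707 × 29.99% / 12.92% = 1.6411
β_Granby = 0.870 × 40.60% / 12.92% = 2.7339
β_P = Σ w_i β_i = 0.36×1.5152 + 0.30×0.5681 + 0.14×1.6411 + 0.20×2.7339 = 1.4924
MRP = 5.57% − 1.97% = 3.60%
E(R_P) = R_f + β_P × MRP = 1.97% + 1.4924 × 3.60% = 7.34%

7.34%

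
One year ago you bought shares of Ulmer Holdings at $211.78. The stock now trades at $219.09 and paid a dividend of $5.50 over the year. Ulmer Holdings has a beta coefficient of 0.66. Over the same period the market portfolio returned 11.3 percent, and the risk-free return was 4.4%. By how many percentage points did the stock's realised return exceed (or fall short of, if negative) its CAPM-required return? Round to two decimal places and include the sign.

-2.91%

Realised HPR = (P1 + D1 − P0) / P0 = (219.09 + 5.50 − 211.78) / 211.78 = 12.81 / 211.78 = 6.0487%
MRP = 11.3% − 4.4% = 6.90%
CAPM required = R_f + β·MRP = 4.4% + 0.66 × 6.9% = 8.9540%
α = realised − required = 6.0487% − 8.9540% = -2.91%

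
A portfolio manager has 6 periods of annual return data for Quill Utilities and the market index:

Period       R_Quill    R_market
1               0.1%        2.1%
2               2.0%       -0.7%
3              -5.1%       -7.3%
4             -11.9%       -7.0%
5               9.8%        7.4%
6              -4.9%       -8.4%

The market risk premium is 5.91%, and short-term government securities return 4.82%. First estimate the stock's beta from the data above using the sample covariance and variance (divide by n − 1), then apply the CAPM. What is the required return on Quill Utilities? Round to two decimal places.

Mean R_i = (0.1 + 2.0 − 5.1 − 11.9 + 9.8 − 4.9) / 6 = -1.6667%
Mean R_m = (2.1 − 0.7 − 7.3 − 7.0 + 7.4 − 8.4) / 6 = -2.3167%
Σ(R_i − R̄_i)(R_m − R̄_m) = 209.8533  ⇒  Cov = 209.8533 / 5 = 41.9707
Σ(R_m − R̄_m)² = 200.3083  ⇒  Var(R_m) = 200.3083 / 5 = 40.0617
β = Cov / Var(R_m) = 41.9707 / 40.0617 = 1.0477
E(R) = R_f + β × MRP = 4.82% + 1.0477 × 5.91% = 11.01%

11.01%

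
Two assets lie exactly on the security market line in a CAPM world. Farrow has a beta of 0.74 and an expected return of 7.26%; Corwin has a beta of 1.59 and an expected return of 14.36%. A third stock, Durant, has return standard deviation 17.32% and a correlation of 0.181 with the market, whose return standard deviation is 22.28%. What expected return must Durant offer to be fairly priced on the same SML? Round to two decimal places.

2.25%

MRP = (14.36% − 7.26%) / (1.59 − 0.74) = 8.3529%
R_f = 7.26% − 0.74 × 8.3529% = 1.0789%
β_Durant = ρ·σ_i/σ_m = 0.181 × 17.32 / 22.28 = 0.1407
E(R_Durant) = R_f + β × MRP = 1.0789% + 0.1407 × 8.3529% = 2.25%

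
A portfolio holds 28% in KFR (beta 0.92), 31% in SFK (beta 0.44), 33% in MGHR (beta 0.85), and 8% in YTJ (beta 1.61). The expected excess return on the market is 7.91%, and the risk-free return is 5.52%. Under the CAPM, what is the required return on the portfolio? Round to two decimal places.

β_P = Σ w_i β_i = 0.28×0.92 + 0.31×0.44 + 0.33×0.85 + 0.08×1.61 = 0.8033
E(R_P) = R_f + β_P × MRP = 5.52% + 0.8033 × 7.91% = 11.87%

11.87%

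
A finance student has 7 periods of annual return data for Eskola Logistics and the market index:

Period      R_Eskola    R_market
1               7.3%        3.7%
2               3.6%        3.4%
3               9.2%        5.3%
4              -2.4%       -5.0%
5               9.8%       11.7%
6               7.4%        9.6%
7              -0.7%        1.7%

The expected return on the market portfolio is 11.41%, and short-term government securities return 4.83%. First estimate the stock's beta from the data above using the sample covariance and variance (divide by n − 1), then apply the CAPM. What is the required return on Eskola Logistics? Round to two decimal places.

Mean R_i = (7.3 + 3.6 + 9.2 − 2.4 + 9.8 + 7.4 − 0.7) / 7 = 4.8857%
Mean R_m = (3.7 + 3.4 + 5.3 − 5.0 + 11.7 + 9.6 + 1.7) / 7 = 4.3429%
Σ(R_i − R̄_i)(R_m − R̄_m) = 135.9943  ⇒  Cov = 135.9943 / 6 = 22.6657
Σ(R_m − R̄_m)² = 178.2571  ⇒  Var(R_m) = 178.2571 / 6 = 29.7095
β = Cov / Var(R_m) = 22.6657 / 29.7095 = 0.7629
MRP = 11.41% − 4.83% = 6.58%
E(R) = R_f + β × MRP = 4.83% + 0.7629 × 6.58% = 9.85%

9.85%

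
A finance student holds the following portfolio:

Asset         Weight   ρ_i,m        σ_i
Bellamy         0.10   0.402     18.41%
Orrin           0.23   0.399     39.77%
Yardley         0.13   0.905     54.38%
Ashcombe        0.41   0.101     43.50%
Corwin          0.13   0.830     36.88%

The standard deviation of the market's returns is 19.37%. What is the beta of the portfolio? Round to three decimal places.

0.855

β_Bellamy = 0.402 × 18.41% / 19.37% = 0.3821
β_Orrin = 0.399 × 39.77% / 19.37% = 0.8192
β_Yardley = 0.905 × 54.38% / 19.37% = 2.5407
β_Ashcombe = 0.101 × 43.50% / 19.37% = 0.2268
β_Corwin = 0.830 × 36.88% / 19.37% = 1.5803
β_P = Σ w_i β_i = 0.10×0.3821 + 0.23×0.8192 + 0.13×2.5407 + 0.41×0.2268 + 0.13×1.5803 = 0.8553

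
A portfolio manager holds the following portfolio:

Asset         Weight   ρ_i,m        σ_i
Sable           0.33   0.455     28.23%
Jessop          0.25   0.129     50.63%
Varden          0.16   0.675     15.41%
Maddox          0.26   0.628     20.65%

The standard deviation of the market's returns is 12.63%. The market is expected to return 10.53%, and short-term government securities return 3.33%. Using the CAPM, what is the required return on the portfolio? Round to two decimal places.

β_Sable = 0.455 × 28.23% / 12.63% = 1.0170
β_Jessop = 0.129 × 50.63% / 12.63% = 0.5171
β_Varden = 0.675 × 15.41% / 12.63% = 0.8236
β_Maddox = 0.628 × 20.65% / 12.63% = 1.0268
β_P = Σ w_i β_i = 0.33×1.0170 + 0.25×0.5171 + 0.16×0.8236 + 0.26×1.0268 = 0.8636
MRP = 10.53% − 3.33% = 7.20%
E(R_P) = R_f + β_P × MRP = 3.33% + 0.8636 × 7.20% = 9.55%

9.55%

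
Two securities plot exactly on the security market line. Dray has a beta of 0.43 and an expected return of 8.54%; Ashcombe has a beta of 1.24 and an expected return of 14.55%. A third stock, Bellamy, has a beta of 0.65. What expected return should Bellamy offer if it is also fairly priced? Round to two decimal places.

10.17%

MRP (SML slope) = (14.55% − 8.54%) / (1.24 − 0.43) = 6.01% / 0.81 = 7.4198%
R_f (intercept) = 8.54% − 0.43 × 7.4198% = 5.3495%
E(R_Bellamy) = R_f + β × MRP = 5.3495% + 0.65 × 7.4198% = 10.17%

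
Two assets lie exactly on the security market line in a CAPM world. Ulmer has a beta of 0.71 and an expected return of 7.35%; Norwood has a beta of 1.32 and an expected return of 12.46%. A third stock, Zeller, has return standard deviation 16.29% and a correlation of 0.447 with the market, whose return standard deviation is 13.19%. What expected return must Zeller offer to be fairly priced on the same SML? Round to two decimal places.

6.03%

MRP = (12.46% − 7.35%) / (1.32 − 0.71) = 8.3770%
R_f = 7.35% − 0.71 × 8.3770% = 1.4023%
β_Zeller = ρ·σ_i/σ_m = 0.447 × 16.29 / 13.19 = 0.5521
E(R_Zeller) = R_f + β × MRP = 1.4023% + 0.5521 × 8.3770% = 6.03%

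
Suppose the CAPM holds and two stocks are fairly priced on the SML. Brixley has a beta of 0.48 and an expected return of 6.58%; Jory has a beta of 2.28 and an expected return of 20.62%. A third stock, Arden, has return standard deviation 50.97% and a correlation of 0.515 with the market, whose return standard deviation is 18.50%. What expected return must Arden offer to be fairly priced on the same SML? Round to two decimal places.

MRP = (20.62% − 6.58%) / (2.28 − 0.48) = 7.8000%
R_f = 6.58% − 0.48 × 7.8000% = 2.8360%
β_Arden = ρ·σ_i/σ_m = 0.515 × 50.97 / 18.50 = 1.4189
E(R_Arden) = R_f + β × MRP = 2.8360% + 1.4189 × 7.8000% = 13.90%

13.90%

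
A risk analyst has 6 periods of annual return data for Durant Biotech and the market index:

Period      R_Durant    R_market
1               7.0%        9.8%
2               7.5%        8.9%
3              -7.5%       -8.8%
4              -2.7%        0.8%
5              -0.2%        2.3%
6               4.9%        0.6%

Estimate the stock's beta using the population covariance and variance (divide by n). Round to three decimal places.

Mean R_i = (7.0 + 7.5 − 7.5 − 2.7 − 0.2 + 4.9) / 6 = 1.5000%
Mean R_m = (9.8 + 8.9 − 8.8 + 0.8 + 2.3 + 0.6) / 6 = 2.2667%
Σ(R_i − R̄_i)(R_m − R̄_m) = 181.2700  ⇒  Cov = 181.2700 / 6 = 30.2117
Σ(R_m − R̄_m)² = 228.1533  ⇒  Var(R_m) = 228.1533 / 6 = 38.0256
β = Cov / Var(R_m) = 30.2117 / 38.0256 = 0.7945

0.795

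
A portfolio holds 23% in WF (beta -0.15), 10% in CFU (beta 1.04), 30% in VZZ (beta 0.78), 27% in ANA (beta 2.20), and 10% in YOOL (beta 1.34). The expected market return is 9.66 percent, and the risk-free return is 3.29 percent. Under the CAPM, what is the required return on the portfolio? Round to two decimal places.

9.86%

β_P = Σ w_i β_i = 0.23×-0.15 + 0.10×1.04 + 0.30×0.78 + 0.27×2.20 + 0.10×1.34 = 1.0315
MRP = 9.66% − 3.29% = 6.37%
E(R_P) = R_f + β_P × MRP = 3.29% + 1.0315 × 6.37% = 9.86%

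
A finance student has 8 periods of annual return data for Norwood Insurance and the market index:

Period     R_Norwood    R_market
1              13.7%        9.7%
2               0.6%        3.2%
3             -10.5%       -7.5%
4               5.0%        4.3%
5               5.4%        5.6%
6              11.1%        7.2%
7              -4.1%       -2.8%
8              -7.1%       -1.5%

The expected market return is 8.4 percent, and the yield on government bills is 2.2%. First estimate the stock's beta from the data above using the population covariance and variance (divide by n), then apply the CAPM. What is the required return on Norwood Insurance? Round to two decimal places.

Mean R_i = (13.7 + 0.6 − 10.5 + 5.0 + 5.4 + 11.1 − 4.1 − 7.1) / 8 = 1.7625%
Mean R_m = (9.7 + 3.2 − 7.5 + 4.3 + 5.6 + 7.2 − 2.8 − 1.5) / 8 = 2.2750%
Σ(R_i − R̄_i)(R_m − R̄_m) = 335.2725  ⇒  Cov = 335.2725 / 8 = 41.9091
Σ(R_m − R̄_m)² = 230.9550  ⇒  Var(R_m) = 230.9550 / 8 = 28.8694
β = Cov / Var(R_m) = 41.9091 / 28.8694 = 1.4517
MRP = 8.4% − 2.2% = 6.20%
E(R) = R_f + β × MRP = 2.2% + 1.4517 × 6.2% = 11.20%

11.20%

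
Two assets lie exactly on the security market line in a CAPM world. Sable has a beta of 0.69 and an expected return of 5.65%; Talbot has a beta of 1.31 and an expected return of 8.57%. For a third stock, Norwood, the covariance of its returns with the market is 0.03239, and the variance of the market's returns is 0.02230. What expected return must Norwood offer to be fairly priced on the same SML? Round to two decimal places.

9.24%

MRP = (8.57% − 5.65%) / (1.31 − 0.69) = 4.7097%
R_f = 5.65% − 0.69 × 4.7097% = 2.4003%
β_Norwood = Cov / Var(R_m) = 0.03239 / 0.02230 = 1.4525
E(R_Norwood) = R_f + β × MRP = 2.4003% + 1.4525 × 4.7097% = 9.24%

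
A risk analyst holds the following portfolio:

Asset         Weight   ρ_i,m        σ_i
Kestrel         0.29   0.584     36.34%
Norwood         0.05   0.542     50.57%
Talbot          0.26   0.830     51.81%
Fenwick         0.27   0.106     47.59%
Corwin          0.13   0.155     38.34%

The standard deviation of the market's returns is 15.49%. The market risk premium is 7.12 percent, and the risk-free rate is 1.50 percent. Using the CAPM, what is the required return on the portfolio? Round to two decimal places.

11.08%

β_Kestrel = 0.584 × 36.34% / 15.49% = 1.3701
β_Norwood = 0.542 × 50.57% / 15.49% = 1.7695
β_Talbot = 0.830 × 51.81% / 15.49% = 2.7761
β_Fenwick = 0.106 × 47.59% / 15.49% = 0.3257
β_Corwin = 0.155 × 38.34% / 15.49% = 0.3836
β_P = Σ w_i β_i = 0.29×1.3701 + 0.05×1.7695 + 0.26×2.7761 + 0.27×0.3257 + 0.13×0.3836 = 1.3454
E(R_P) = R_f + β_P × MRP = 1.50% + 1.3454 × 7.12% = 11.08%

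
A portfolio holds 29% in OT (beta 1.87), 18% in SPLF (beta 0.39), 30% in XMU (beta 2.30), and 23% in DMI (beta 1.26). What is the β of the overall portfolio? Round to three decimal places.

1.592

β_P = Σ w_i β_i = 0.29×1.87 + 0.18×0.39 + 0.30×2.30 + 0.23×1.26 = 1.5923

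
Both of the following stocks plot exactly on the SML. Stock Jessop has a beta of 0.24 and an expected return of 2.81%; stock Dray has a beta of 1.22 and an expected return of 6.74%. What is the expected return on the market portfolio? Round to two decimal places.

5.86%

Both satisfy E(R) = R_f + β·MRP, so the slope of the SML is
MRP = (6.74% − 2.81%) / (1.22 − 0.24) = 3.93% / 0.98 = 4.0102%
R_f = E(R_Jessop) − β_Jessop·MRP = 2.81% − 0.24 × 4.0102% = 1.8476%
E(R_m) = R_f + MRP = 1.8476% + 4.0102% = 5.86%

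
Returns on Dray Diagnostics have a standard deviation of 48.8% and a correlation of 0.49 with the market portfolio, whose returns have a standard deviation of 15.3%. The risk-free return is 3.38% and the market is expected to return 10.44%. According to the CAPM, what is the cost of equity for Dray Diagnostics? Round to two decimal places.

14.41%

β = ρ × σ_i / σ_m = 0.49 × 48.8% / 15.3% = 1.5629
MRP = 10.44% − 3.38% = 7.06%
E(R) = 3.38% + 1.5629 × 7.06% = 14.41%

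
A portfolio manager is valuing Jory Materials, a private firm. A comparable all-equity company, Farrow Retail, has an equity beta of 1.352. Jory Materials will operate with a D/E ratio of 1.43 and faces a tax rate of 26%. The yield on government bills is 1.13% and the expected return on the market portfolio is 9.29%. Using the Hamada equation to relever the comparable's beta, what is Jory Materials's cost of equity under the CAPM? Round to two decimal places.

23.84%

β_L = β_U × [1 + (1 − t)(D/E)] = 1.352 × [1 + (1 − 0.26) × 1.43]
    = 1.352 × [1 + 0.74 × 1.43] = 1.352 × 2.0582 = 2.7827
MRP = 9.29% − 1.13% = 8.16%
E(R) = R_f + β_L × MRP = 1.13% + 2.7827 × 8.16% = 23.84%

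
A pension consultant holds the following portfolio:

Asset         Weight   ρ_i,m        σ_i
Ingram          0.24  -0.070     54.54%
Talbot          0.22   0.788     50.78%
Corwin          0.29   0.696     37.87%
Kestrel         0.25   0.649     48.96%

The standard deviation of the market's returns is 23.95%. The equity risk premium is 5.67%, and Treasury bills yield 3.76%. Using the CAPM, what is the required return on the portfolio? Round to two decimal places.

β_Ingram = -0.070 × 54.54% / 23.95% = -0.1594
β_Talbot = 0.788 × 50.78% / 23.95% = 1.6708
β_Corwin = 0.696 × 37.87% / 23.95% = 1.1005
β_Kestrel = 0.649 × 48.96% / 23.95% = 1.3267
β_P = Σ w_i β_i = 0.24×-0.1594 + 0.22×1.6708 + 0.29×1.1005 + 0.25×1.3267 = 0.9801
E(R_P) = R_f + β_P × MRP = 3.76% + 0.9801 × 5.67% = 9.32%

9.32%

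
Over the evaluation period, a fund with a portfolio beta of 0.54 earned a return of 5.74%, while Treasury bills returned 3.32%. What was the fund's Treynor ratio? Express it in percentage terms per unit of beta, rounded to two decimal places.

Treynor = (R_P − R_f) / β_P = (5.74% − 3.32%) / 0.5400 = 2.42% / 0.5400 = 4.48%

4.48%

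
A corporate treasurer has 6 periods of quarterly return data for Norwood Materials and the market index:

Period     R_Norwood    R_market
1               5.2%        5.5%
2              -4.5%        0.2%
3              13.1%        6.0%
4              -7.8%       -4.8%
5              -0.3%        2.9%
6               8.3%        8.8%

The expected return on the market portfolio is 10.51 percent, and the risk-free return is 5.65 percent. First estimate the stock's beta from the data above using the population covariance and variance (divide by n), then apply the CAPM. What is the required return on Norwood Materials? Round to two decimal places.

12.78%

Mean R_i = (5.2 − 4.5 + 13.1 − 7.8 − 0.3 + 8.3) / 6 = 2.3333%
Mean R_m = (5.5 + 0.2 + 6.0 − 4.8 + 2.9 + 8.8) / 6 = 3.1000%
Σ(R_i − R̄_i)(R_m − R̄_m) = 172.5100  ⇒  Cov = 172.5100 / 6 = 28.7517
Σ(R_m − R̄_m)² = 117.5200  ⇒  Var(R_m) = 117.5200 / 6 = 19.5867
β = Cov / Var(R_m) = 28.7517 / 19.5867 = 1.4679
MRP = 10.51% − 5.65% = 4.86%
E(R) = R_f + β × MRP = 5.65% + 1.4679 × 4.86% = 12.78%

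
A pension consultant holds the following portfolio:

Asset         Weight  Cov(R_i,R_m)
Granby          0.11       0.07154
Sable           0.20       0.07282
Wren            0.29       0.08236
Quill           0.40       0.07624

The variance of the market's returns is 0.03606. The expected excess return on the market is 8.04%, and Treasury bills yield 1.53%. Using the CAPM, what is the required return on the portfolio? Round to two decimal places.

β_Granby = 0.07154 / 0.03606 = 1.9839
β_Sable = 0.07282 / 0.03606 = 2.0194
β_Wren = 0.08236 / 0.03606 = 2.2840
β_Quill = 0.07624 / 0.03606 = 2.1143
β_P = Σ w_i β_i = 0.11×1.9839 + 0.20×2.0194 + 0.29×2.2840 + 0.40×2.1143 = 2.1302
E(R_P) = R_f + β_P × MRP = 1.53% + 2.1302 × 8.04% = 18.66%

18.66%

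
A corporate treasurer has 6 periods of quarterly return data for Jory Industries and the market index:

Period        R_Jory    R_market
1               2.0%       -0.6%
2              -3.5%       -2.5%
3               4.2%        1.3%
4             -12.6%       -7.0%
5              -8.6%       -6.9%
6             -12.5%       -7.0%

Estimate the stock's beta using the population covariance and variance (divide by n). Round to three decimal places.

1.922

Mean R_i = (2.0 − 3.5 + 4.2 − 12.6 − 8.6 − 12.5) / 6 = -5.1667%
Mean R_m = (-0.6 − 2.5 + 1.3 − 7.0 − 6.9 − 7.0) / 6 = -3.7833%
Σ(R_i − R̄_i)(R_m − R̄_m) = 130.7667  ⇒  Cov = 130.7667 / 6 = 21.7945
Σ(R_m − R̄_m)² = 68.0283  ⇒  Var(R_m) = 68.0283 / 6 = 11.3381
β = Cov / Var(R_m) = 21.7945 / 11.3381 = 1.9222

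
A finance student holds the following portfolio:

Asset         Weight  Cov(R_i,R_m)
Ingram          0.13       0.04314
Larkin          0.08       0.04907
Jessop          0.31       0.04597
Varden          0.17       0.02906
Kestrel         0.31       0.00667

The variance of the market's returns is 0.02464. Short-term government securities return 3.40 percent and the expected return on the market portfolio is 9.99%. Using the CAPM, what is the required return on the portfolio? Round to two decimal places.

11.64%

β_Ingram = 0.04314 / 0.02464 = 1.7508
β_Larkin = 0.04907 / 0.02464 = 1.9915
β_Jessop = 0.04597 / 0.02464 = 1.8657
β_Varden = 0.02906 / 0.02464 = 1.1794
β_Kestrel = 0.00667 / 0.02464 = 0.2707
β_P = Σ w_i β_i = 0.13×1.7508 + 0.08×1.9915 + 0.31×1.8657 + 0.17×1.1794 + 0.31×0.2707 = 1.2497
MRP = 9.99% − 3.40% = 6.59%
E(R_P) = R_f + β_P × MRP = 3.40% + 1.2497 × 6.59% = 11.64%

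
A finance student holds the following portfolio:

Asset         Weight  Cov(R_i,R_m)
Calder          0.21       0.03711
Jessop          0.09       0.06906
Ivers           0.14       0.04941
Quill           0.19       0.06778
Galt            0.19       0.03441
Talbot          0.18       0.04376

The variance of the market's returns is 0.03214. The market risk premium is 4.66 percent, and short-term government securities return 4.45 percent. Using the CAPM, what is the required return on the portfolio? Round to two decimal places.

11.44%

β_Calder = 0.03711 / 0.03214 = 1.1546
β_Jessop = 0.06906 / 0.03214 = 2.1487
β_Ivers = 0.04941 / 0.03214 = 1.5373
β_Quill = 0.06778 / 0.03214 = 2.1089
β_Galt = 0.03441 / 0.03214 = 1.0706
β_Talbot = 0.04376 / 0.03214 = 1.3615
β_P = Σ w_i β_i = 0.21×1.1546 + 0.09×2.1487 + 0.14×1.5373 + 0.19×2.1089 + 0.19×1.0706 + 0.18×1.3615 = 1.5002
E(R_P) = R_f + β_P × MRP = 4.45% + 1.5002 × 4.66% = 11.44%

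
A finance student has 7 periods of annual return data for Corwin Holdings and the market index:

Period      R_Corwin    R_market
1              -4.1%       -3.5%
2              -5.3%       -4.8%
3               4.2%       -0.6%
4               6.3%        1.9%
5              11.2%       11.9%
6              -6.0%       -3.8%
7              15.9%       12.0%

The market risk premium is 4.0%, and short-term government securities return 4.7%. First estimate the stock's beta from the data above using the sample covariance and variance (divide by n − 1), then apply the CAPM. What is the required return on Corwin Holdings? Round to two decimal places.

Mean R_i = (-4.1 − 5.3 + 4.2 + 6.3 + 11.2 − 6.0 + 15.9) / 7 = 3.1714%
Mean R_m = (-3.5 − 4.8 − 0.6 + 1.9 + 11.9 − 3.8 + 12.0) / 7 = 1.8714%
Σ(R_i − R̄_i)(R_m − R̄_m) = 354.5743  ⇒  Cov = 354.5743 / 6 = 59.0957
Σ(R_m − R̄_m)² = 314.7943  ⇒  Var(R_m) = 314.7943 / 6 = 52.4657
β = Cov / Var(R_m) = 59.0957 / 52.4657 = 1.1264
E(R) = R_f + β × MRP = 4.7% + 1.1264 × 4.0% = 9.21%

9.21%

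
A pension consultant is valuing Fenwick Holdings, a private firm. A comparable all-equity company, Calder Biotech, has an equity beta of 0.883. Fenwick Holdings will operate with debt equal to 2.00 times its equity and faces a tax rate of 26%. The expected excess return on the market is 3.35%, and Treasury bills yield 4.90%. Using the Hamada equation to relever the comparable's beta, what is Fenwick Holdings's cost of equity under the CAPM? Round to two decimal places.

12.24%

β_L = β_U × [1 + (1 − t)(D/E)] = 0.883 × [1 + (1 − 0.26) × 2.00]
    = 0.883 × [1 + 0.74 × 2.00] = 0.883 × 2.4800 = 2.1898
E(R) = R_f + β_L × MRP = 4.90% + 2.1898 × 3.35% = 12.24%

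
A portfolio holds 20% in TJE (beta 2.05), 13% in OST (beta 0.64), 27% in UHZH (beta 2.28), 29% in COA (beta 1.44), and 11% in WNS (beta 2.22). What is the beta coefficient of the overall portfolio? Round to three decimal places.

β_P = Σ w_i β_i = 0.20×2.05 + 0.13×0.64 + 0.27×2.28 + 0.29×1.44 + 0.11×2.22 = 1.7706

1.771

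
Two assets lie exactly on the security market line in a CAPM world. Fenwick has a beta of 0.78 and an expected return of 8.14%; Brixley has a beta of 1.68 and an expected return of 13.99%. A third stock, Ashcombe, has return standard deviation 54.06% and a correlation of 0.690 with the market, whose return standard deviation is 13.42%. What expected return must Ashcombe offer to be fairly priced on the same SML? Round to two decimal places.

21.14%

MRP = (13.99% − 8.14%) / (1.68 − 0.78) = 6.5000%
R_f = 8.14% − 0.78 × 6.5000% = 3.0700%
β_Ashcombe = ρ·σ_i/σ_m = 0.690 × 54.06 / 13.42 = 2.7795
E(R_Ashcombe) = R_f + β × MRP = 3.0700% + 2.7795 × 6.5000% = 21.14%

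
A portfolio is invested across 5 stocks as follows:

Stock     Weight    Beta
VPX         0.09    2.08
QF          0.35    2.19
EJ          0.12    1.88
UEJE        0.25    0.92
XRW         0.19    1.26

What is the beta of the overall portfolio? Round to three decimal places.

β_P = Σ w_i β_i = 0.09×2.08 + 0.35×2.19 + 0.12×1.88 + 0.25×0.92 + 0.19×1.26 = 1.6487

1.649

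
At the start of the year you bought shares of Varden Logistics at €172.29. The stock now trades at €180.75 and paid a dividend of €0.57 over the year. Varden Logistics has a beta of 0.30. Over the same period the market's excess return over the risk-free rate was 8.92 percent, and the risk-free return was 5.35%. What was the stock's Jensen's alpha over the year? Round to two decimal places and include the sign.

Realised HPR = (P1 + D1 − P0) / P0 = (180.75 + 0.57 − 172.29) / 172.29 = 9.03 / 172.29 = 5.2412%
CAPM required = R_f + β·MRP = 5.35% + 0.30 × 8.92% = 8.0260%
α = realised − required = 5.2412% − 8.0260% = -2.78%

-2.78%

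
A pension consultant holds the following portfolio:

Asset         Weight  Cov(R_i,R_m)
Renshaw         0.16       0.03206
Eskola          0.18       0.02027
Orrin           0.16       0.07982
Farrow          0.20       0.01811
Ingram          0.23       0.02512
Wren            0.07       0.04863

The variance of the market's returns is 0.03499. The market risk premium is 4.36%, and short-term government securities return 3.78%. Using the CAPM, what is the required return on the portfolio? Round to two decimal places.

8.06%

β_Renshaw = 0.03206 / 0.03499 = 0.9163
β_Eskola = 0.02027 / 0.03499 = 0.5793
β_Orrin = 0.07982 / 0.03499 = 2.2812
β_Farrow = 0.01811 / 0.03499 = 0.5176
β_Ingram = 0.02512 / 0.03499 = 0.7179
β_Wren = 0.04863 / 0.03499 = 1.3898
β_P = Σ w_i β_i = 0.16×0.9163 + 0.18×0.5793 + 0.16×2.2812 + 0.20×0.5176 + 0.23×0.7179 + 0.07×1.3898 = 0.9818
E(R_P) = R_f + β_P × MRP = 3.78% + 0.9818 × 4.36% = 8.06%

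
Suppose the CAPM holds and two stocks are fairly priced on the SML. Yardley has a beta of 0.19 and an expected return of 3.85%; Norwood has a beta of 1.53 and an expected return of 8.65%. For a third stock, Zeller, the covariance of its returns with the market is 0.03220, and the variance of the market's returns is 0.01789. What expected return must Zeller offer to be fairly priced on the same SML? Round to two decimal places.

9.62%

MRP = (8.65% − 3.85%) / (1.53 − 0.19) = 3.5821%
R_f = 3.85% − 0.19 × 3.5821% = 3.1694%
β_Zeller = Cov / Var(R_m) = 0.03220 / 0.01789 = 1.7999
E(R_Zeller) = R_f + β × MRP = 3.1694% + 1.7999 × 3.5821% = 9.62%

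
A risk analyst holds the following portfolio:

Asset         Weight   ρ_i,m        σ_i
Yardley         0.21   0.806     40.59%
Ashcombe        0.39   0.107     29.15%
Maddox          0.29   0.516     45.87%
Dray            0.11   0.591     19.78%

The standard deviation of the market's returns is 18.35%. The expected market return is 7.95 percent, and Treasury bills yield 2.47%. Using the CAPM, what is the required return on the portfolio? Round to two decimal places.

β_Yardley = 0.806 × 40.59% / 18.35% = 1.7829
β_Ashcombe = 0.107 × 29.15% / 18.35% = 0.1700
β_Maddox = 0.516 × 45.87% / 18.35% = 1.2899
β_Dray = 0.591 × 19.78% / 18.35% = 0.6371
β_P = Σ w_i β_i = 0.21×1.7829 + 0.39×0.1700 + 0.29×1.2899 + 0.11×0.6371 = 0.8849
MRP = 7.95% − 2.47% = 5.48%
E(R_P) = R_f + β_P × MRP = 2.47% + 0.8849 × 5.48% = 7.32%

7.32%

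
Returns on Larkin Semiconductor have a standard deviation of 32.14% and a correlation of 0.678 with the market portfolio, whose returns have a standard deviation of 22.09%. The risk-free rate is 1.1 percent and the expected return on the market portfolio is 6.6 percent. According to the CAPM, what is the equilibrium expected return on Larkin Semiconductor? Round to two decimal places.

β = ρ × σ_i / σ_m = 0.678 × 32.14% / 22.09% = 0.9865
MRP = 6.6% − 1.1% = 5.50%
E(R) = 1.1% + 0.9865 × 5.5% = 6.53%

6.53%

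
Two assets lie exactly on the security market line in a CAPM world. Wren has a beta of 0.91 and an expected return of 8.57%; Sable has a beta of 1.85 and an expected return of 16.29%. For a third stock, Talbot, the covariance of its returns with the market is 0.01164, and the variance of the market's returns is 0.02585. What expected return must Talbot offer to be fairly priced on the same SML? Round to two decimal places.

MRP = (16.29% − 8.57%) / (1.85 − 0.91) = 8.2128%
R_f = 8.57% − 0.91 × 8.2128% = 1.0964%
β_Talbot = Cov / Var(R_m) = 0.01164 / 0.02585 = 0.4503
E(R_Talbot) = R_f + β × MRP = 1.0964% + 0.4503 × 8.2128% = 4.79%

4.79%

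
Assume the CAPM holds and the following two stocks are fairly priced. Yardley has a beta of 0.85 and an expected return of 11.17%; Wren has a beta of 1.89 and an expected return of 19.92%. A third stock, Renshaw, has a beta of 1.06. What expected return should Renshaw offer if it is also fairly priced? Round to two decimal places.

12.94%

MRP (SML slope) = (19.92% − 11.17%) / (1.89 − 0.85) = 8.75% / 1.04 = 8.4135%
R_f (intercept) = 11.17% − 0.85 × 8.4135% = 4.0185%
E(R_Renshaw) = R_f + β × MRP = 4.0185% + 1.06 × 8.4135% = 12.94%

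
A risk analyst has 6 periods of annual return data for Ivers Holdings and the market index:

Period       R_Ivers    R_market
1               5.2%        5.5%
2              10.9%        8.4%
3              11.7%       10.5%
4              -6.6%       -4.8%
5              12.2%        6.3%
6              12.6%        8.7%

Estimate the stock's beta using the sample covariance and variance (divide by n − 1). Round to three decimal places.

Mean R_i = (5.2 + 10.9 + 11.7 − 6.6 + 12.2 + 12.6) / 6 = 7.6667%
Mean R_m = (5.5 + 8.4 + 10.5 − 4.8 + 6.3 + 8.7) / 6 = 5.7667%
Σ(R_i − R̄_i)(R_m − R̄_m) = 195.9033  ⇒  Cov = 195.9033 / 5 = 39.1807
Σ(R_m − R̄_m)² = 149.9533  ⇒  Var(R_m) = 149.9533 / 5 = 29.9907
β = Cov / Var(R_m) = 39.1807 / 29.9907 = 1.3064

1.306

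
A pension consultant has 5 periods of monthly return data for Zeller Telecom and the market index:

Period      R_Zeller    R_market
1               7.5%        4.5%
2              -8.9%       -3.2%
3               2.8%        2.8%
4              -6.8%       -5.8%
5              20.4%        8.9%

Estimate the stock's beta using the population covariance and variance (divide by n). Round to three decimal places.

1.914

Mean R_i = (7.5 − 8.9 + 2.8 − 6.8 + 20.4) / 5 = 3.0000%
Mean R_m = (4.5 − 3.2 + 2.8 − 5.8 + 8.9) / 5 = 1.4400%
Σ(R_i − R̄_i)(R_m − R̄_m) = 269.4700  ⇒  Cov = 269.4700 / 5 = 53.8940
Σ(R_m − R̄_m)² = 140.8120  ⇒  Var(R_m) = 140.8120 / 5 = 28.1624
β = Cov / Var(R_m) = 53.8940 / 28.1624 = 1.9137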